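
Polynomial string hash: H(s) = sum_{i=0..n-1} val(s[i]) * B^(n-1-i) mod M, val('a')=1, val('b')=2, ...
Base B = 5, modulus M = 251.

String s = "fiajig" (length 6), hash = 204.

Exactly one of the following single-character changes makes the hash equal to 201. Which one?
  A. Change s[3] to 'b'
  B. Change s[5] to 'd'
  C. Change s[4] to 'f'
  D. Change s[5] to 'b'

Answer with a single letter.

Answer: B

Derivation:
Option A: s[3]='j'->'b', delta=(2-10)*5^2 mod 251 = 51, hash=204+51 mod 251 = 4
Option B: s[5]='g'->'d', delta=(4-7)*5^0 mod 251 = 248, hash=204+248 mod 251 = 201 <-- target
Option C: s[4]='i'->'f', delta=(6-9)*5^1 mod 251 = 236, hash=204+236 mod 251 = 189
Option D: s[5]='g'->'b', delta=(2-7)*5^0 mod 251 = 246, hash=204+246 mod 251 = 199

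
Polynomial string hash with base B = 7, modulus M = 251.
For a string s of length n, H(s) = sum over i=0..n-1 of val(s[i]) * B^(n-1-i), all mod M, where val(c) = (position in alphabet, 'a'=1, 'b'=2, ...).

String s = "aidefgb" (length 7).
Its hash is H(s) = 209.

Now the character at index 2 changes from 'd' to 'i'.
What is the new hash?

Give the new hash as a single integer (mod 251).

val('d') = 4, val('i') = 9
Position k = 2, exponent = n-1-k = 4
B^4 mod M = 7^4 mod 251 = 142
Delta = (9 - 4) * 142 mod 251 = 208
New hash = (209 + 208) mod 251 = 166

Answer: 166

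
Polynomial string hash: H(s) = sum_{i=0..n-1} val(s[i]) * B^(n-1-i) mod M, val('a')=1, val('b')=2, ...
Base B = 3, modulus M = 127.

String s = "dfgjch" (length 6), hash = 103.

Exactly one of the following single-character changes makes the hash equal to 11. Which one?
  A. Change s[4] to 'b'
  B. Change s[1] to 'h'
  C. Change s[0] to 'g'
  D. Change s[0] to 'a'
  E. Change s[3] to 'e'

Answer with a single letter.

Answer: B

Derivation:
Option A: s[4]='c'->'b', delta=(2-3)*3^1 mod 127 = 124, hash=103+124 mod 127 = 100
Option B: s[1]='f'->'h', delta=(8-6)*3^4 mod 127 = 35, hash=103+35 mod 127 = 11 <-- target
Option C: s[0]='d'->'g', delta=(7-4)*3^5 mod 127 = 94, hash=103+94 mod 127 = 70
Option D: s[0]='d'->'a', delta=(1-4)*3^5 mod 127 = 33, hash=103+33 mod 127 = 9
Option E: s[3]='j'->'e', delta=(5-10)*3^2 mod 127 = 82, hash=103+82 mod 127 = 58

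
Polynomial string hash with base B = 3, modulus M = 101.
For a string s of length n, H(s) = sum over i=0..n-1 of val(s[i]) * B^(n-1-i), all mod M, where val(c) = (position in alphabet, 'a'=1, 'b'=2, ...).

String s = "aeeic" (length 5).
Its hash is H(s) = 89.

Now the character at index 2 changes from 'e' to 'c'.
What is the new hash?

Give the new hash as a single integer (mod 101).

val('e') = 5, val('c') = 3
Position k = 2, exponent = n-1-k = 2
B^2 mod M = 3^2 mod 101 = 9
Delta = (3 - 5) * 9 mod 101 = 83
New hash = (89 + 83) mod 101 = 71

Answer: 71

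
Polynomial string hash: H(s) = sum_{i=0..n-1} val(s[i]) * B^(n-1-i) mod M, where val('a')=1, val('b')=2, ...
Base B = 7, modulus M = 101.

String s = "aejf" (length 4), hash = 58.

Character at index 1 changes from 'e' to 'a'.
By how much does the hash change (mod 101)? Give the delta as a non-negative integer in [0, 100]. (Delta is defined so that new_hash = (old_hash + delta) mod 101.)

Delta formula: (val(new) - val(old)) * B^(n-1-k) mod M
  val('a') - val('e') = 1 - 5 = -4
  B^(n-1-k) = 7^2 mod 101 = 49
  Delta = -4 * 49 mod 101 = 6

Answer: 6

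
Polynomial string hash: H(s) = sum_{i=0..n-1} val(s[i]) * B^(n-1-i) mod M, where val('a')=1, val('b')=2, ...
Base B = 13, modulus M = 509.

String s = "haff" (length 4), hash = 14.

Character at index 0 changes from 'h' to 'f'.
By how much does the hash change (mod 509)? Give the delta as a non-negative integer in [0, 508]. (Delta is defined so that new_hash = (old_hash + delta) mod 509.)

Delta formula: (val(new) - val(old)) * B^(n-1-k) mod M
  val('f') - val('h') = 6 - 8 = -2
  B^(n-1-k) = 13^3 mod 509 = 161
  Delta = -2 * 161 mod 509 = 187

Answer: 187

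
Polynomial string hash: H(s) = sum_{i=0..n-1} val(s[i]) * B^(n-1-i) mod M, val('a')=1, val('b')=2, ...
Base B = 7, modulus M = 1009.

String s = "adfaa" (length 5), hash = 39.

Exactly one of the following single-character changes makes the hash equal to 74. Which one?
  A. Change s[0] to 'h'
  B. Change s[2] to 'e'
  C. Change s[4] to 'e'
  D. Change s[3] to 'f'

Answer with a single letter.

Option A: s[0]='a'->'h', delta=(8-1)*7^4 mod 1009 = 663, hash=39+663 mod 1009 = 702
Option B: s[2]='f'->'e', delta=(5-6)*7^2 mod 1009 = 960, hash=39+960 mod 1009 = 999
Option C: s[4]='a'->'e', delta=(5-1)*7^0 mod 1009 = 4, hash=39+4 mod 1009 = 43
Option D: s[3]='a'->'f', delta=(6-1)*7^1 mod 1009 = 35, hash=39+35 mod 1009 = 74 <-- target

Answer: D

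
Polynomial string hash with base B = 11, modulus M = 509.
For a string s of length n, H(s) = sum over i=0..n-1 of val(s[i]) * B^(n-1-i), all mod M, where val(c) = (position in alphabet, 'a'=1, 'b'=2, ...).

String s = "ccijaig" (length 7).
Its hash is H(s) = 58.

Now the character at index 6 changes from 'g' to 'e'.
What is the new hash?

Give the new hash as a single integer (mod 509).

Answer: 56

Derivation:
val('g') = 7, val('e') = 5
Position k = 6, exponent = n-1-k = 0
B^0 mod M = 11^0 mod 509 = 1
Delta = (5 - 7) * 1 mod 509 = 507
New hash = (58 + 507) mod 509 = 56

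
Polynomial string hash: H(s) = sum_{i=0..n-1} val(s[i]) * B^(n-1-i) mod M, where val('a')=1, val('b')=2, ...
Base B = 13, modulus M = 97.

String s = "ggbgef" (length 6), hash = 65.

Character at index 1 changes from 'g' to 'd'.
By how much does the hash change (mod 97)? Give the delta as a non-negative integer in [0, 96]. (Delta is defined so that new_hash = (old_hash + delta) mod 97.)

Delta formula: (val(new) - val(old)) * B^(n-1-k) mod M
  val('d') - val('g') = 4 - 7 = -3
  B^(n-1-k) = 13^4 mod 97 = 43
  Delta = -3 * 43 mod 97 = 65

Answer: 65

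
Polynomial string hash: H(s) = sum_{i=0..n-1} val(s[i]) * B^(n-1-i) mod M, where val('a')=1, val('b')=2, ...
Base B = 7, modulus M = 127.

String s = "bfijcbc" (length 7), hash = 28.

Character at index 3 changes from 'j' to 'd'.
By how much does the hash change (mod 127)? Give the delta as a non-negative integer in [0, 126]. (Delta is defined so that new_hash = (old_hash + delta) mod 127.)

Delta formula: (val(new) - val(old)) * B^(n-1-k) mod M
  val('d') - val('j') = 4 - 10 = -6
  B^(n-1-k) = 7^3 mod 127 = 89
  Delta = -6 * 89 mod 127 = 101

Answer: 101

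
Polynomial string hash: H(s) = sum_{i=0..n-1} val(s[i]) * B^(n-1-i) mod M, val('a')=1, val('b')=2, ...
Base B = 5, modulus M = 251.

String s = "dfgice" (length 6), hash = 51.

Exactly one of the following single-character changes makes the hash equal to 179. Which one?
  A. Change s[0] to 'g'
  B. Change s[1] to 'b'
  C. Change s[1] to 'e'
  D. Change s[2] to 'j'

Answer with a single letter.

Option A: s[0]='d'->'g', delta=(7-4)*5^5 mod 251 = 88, hash=51+88 mod 251 = 139
Option B: s[1]='f'->'b', delta=(2-6)*5^4 mod 251 = 10, hash=51+10 mod 251 = 61
Option C: s[1]='f'->'e', delta=(5-6)*5^4 mod 251 = 128, hash=51+128 mod 251 = 179 <-- target
Option D: s[2]='g'->'j', delta=(10-7)*5^3 mod 251 = 124, hash=51+124 mod 251 = 175

Answer: C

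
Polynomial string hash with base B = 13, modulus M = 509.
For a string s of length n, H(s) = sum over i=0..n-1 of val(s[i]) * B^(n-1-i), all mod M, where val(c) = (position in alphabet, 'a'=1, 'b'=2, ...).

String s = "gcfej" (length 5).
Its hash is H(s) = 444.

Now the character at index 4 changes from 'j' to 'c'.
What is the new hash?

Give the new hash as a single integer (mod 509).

val('j') = 10, val('c') = 3
Position k = 4, exponent = n-1-k = 0
B^0 mod M = 13^0 mod 509 = 1
Delta = (3 - 10) * 1 mod 509 = 502
New hash = (444 + 502) mod 509 = 437

Answer: 437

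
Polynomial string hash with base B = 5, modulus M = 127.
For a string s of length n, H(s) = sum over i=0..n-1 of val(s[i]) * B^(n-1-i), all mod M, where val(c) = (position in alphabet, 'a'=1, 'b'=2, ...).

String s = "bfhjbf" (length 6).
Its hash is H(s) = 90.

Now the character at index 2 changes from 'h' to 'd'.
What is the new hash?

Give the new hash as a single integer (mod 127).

Answer: 98

Derivation:
val('h') = 8, val('d') = 4
Position k = 2, exponent = n-1-k = 3
B^3 mod M = 5^3 mod 127 = 125
Delta = (4 - 8) * 125 mod 127 = 8
New hash = (90 + 8) mod 127 = 98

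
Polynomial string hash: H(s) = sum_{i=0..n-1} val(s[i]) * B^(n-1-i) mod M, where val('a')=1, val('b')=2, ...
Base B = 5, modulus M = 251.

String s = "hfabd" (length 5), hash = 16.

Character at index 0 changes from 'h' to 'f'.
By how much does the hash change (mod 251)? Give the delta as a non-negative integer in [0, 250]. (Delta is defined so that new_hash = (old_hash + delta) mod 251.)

Delta formula: (val(new) - val(old)) * B^(n-1-k) mod M
  val('f') - val('h') = 6 - 8 = -2
  B^(n-1-k) = 5^4 mod 251 = 123
  Delta = -2 * 123 mod 251 = 5

Answer: 5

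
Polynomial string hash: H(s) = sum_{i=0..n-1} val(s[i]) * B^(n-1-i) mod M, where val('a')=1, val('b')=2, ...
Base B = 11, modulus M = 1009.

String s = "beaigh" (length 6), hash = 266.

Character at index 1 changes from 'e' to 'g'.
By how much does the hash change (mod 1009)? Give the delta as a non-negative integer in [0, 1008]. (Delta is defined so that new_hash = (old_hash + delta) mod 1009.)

Answer: 21

Derivation:
Delta formula: (val(new) - val(old)) * B^(n-1-k) mod M
  val('g') - val('e') = 7 - 5 = 2
  B^(n-1-k) = 11^4 mod 1009 = 515
  Delta = 2 * 515 mod 1009 = 21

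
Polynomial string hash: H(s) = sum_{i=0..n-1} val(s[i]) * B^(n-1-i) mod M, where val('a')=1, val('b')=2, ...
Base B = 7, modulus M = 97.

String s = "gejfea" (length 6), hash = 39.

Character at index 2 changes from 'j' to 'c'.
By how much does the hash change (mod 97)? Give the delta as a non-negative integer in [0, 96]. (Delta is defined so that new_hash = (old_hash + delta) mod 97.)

Delta formula: (val(new) - val(old)) * B^(n-1-k) mod M
  val('c') - val('j') = 3 - 10 = -7
  B^(n-1-k) = 7^3 mod 97 = 52
  Delta = -7 * 52 mod 97 = 24

Answer: 24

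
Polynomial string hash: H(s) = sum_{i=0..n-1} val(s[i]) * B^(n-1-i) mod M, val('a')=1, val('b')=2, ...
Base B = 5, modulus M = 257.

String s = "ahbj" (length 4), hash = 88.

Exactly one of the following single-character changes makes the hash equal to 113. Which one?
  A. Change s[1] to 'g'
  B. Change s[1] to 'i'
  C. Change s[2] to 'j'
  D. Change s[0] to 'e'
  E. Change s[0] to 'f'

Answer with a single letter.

Option A: s[1]='h'->'g', delta=(7-8)*5^2 mod 257 = 232, hash=88+232 mod 257 = 63
Option B: s[1]='h'->'i', delta=(9-8)*5^2 mod 257 = 25, hash=88+25 mod 257 = 113 <-- target
Option C: s[2]='b'->'j', delta=(10-2)*5^1 mod 257 = 40, hash=88+40 mod 257 = 128
Option D: s[0]='a'->'e', delta=(5-1)*5^3 mod 257 = 243, hash=88+243 mod 257 = 74
Option E: s[0]='a'->'f', delta=(6-1)*5^3 mod 257 = 111, hash=88+111 mod 257 = 199

Answer: B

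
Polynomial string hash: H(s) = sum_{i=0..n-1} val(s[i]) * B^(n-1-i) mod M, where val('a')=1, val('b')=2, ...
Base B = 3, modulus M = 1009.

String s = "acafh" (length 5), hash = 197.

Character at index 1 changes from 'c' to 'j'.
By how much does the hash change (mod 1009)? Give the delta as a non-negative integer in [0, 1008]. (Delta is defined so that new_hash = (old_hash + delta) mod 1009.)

Answer: 189

Derivation:
Delta formula: (val(new) - val(old)) * B^(n-1-k) mod M
  val('j') - val('c') = 10 - 3 = 7
  B^(n-1-k) = 3^3 mod 1009 = 27
  Delta = 7 * 27 mod 1009 = 189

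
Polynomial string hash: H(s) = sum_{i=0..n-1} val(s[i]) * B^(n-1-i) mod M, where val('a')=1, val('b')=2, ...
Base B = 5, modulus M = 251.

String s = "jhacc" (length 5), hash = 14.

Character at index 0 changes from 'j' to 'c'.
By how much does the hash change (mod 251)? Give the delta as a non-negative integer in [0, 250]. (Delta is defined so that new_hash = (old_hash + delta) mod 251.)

Answer: 143

Derivation:
Delta formula: (val(new) - val(old)) * B^(n-1-k) mod M
  val('c') - val('j') = 3 - 10 = -7
  B^(n-1-k) = 5^4 mod 251 = 123
  Delta = -7 * 123 mod 251 = 143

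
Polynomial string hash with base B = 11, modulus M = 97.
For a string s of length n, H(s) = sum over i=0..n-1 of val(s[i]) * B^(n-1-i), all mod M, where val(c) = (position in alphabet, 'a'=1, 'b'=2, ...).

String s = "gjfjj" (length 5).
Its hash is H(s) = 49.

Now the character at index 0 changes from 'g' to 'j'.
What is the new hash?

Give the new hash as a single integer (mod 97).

Answer: 31

Derivation:
val('g') = 7, val('j') = 10
Position k = 0, exponent = n-1-k = 4
B^4 mod M = 11^4 mod 97 = 91
Delta = (10 - 7) * 91 mod 97 = 79
New hash = (49 + 79) mod 97 = 31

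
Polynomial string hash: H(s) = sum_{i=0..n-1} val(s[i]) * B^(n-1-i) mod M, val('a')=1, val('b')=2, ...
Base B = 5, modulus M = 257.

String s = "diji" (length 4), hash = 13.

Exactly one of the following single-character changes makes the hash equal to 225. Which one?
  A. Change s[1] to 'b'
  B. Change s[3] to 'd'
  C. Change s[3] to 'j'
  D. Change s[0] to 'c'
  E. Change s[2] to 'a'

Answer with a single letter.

Answer: E

Derivation:
Option A: s[1]='i'->'b', delta=(2-9)*5^2 mod 257 = 82, hash=13+82 mod 257 = 95
Option B: s[3]='i'->'d', delta=(4-9)*5^0 mod 257 = 252, hash=13+252 mod 257 = 8
Option C: s[3]='i'->'j', delta=(10-9)*5^0 mod 257 = 1, hash=13+1 mod 257 = 14
Option D: s[0]='d'->'c', delta=(3-4)*5^3 mod 257 = 132, hash=13+132 mod 257 = 145
Option E: s[2]='j'->'a', delta=(1-10)*5^1 mod 257 = 212, hash=13+212 mod 257 = 225 <-- target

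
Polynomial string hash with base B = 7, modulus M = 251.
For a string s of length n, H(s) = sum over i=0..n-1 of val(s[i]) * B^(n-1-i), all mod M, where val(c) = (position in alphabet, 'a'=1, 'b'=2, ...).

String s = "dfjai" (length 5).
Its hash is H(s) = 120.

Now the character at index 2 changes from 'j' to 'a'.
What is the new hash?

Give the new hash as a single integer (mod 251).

Answer: 181

Derivation:
val('j') = 10, val('a') = 1
Position k = 2, exponent = n-1-k = 2
B^2 mod M = 7^2 mod 251 = 49
Delta = (1 - 10) * 49 mod 251 = 61
New hash = (120 + 61) mod 251 = 181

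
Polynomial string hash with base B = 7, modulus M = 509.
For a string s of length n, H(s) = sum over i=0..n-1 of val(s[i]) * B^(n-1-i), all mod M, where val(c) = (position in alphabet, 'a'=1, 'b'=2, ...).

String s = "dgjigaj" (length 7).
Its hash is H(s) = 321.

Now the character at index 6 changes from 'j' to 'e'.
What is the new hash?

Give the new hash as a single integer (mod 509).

Answer: 316

Derivation:
val('j') = 10, val('e') = 5
Position k = 6, exponent = n-1-k = 0
B^0 mod M = 7^0 mod 509 = 1
Delta = (5 - 10) * 1 mod 509 = 504
New hash = (321 + 504) mod 509 = 316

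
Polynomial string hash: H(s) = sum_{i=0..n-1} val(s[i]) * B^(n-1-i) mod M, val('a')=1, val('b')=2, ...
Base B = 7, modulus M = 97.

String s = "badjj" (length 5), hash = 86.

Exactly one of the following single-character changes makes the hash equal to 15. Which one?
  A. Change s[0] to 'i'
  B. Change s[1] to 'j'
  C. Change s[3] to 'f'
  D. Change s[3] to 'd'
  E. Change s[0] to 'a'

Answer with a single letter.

Option A: s[0]='b'->'i', delta=(9-2)*7^4 mod 97 = 26, hash=86+26 mod 97 = 15 <-- target
Option B: s[1]='a'->'j', delta=(10-1)*7^3 mod 97 = 80, hash=86+80 mod 97 = 69
Option C: s[3]='j'->'f', delta=(6-10)*7^1 mod 97 = 69, hash=86+69 mod 97 = 58
Option D: s[3]='j'->'d', delta=(4-10)*7^1 mod 97 = 55, hash=86+55 mod 97 = 44
Option E: s[0]='b'->'a', delta=(1-2)*7^4 mod 97 = 24, hash=86+24 mod 97 = 13

Answer: A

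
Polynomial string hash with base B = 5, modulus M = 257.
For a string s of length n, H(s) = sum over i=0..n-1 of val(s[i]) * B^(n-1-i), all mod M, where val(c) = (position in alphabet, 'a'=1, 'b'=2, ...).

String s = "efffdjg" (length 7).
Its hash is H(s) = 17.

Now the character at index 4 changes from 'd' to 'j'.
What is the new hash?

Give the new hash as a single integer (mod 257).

val('d') = 4, val('j') = 10
Position k = 4, exponent = n-1-k = 2
B^2 mod M = 5^2 mod 257 = 25
Delta = (10 - 4) * 25 mod 257 = 150
New hash = (17 + 150) mod 257 = 167

Answer: 167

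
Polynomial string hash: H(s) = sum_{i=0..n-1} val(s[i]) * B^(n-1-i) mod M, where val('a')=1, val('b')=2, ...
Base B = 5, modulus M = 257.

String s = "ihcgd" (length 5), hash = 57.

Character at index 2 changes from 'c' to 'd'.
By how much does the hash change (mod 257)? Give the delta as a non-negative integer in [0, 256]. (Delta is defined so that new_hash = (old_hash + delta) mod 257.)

Delta formula: (val(new) - val(old)) * B^(n-1-k) mod M
  val('d') - val('c') = 4 - 3 = 1
  B^(n-1-k) = 5^2 mod 257 = 25
  Delta = 1 * 25 mod 257 = 25

Answer: 25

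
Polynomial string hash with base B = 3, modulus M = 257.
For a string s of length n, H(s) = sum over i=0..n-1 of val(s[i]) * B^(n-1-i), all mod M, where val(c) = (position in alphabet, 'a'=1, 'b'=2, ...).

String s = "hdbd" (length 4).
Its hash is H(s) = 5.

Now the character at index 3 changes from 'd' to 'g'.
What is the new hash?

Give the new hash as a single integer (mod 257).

Answer: 8

Derivation:
val('d') = 4, val('g') = 7
Position k = 3, exponent = n-1-k = 0
B^0 mod M = 3^0 mod 257 = 1
Delta = (7 - 4) * 1 mod 257 = 3
New hash = (5 + 3) mod 257 = 8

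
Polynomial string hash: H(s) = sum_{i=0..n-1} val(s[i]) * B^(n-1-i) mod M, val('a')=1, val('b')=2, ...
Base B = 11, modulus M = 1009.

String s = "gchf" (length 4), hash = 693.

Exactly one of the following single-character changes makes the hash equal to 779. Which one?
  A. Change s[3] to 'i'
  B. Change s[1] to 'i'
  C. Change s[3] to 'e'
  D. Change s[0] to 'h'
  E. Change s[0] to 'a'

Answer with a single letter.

Answer: E

Derivation:
Option A: s[3]='f'->'i', delta=(9-6)*11^0 mod 1009 = 3, hash=693+3 mod 1009 = 696
Option B: s[1]='c'->'i', delta=(9-3)*11^2 mod 1009 = 726, hash=693+726 mod 1009 = 410
Option C: s[3]='f'->'e', delta=(5-6)*11^0 mod 1009 = 1008, hash=693+1008 mod 1009 = 692
Option D: s[0]='g'->'h', delta=(8-7)*11^3 mod 1009 = 322, hash=693+322 mod 1009 = 6
Option E: s[0]='g'->'a', delta=(1-7)*11^3 mod 1009 = 86, hash=693+86 mod 1009 = 779 <-- target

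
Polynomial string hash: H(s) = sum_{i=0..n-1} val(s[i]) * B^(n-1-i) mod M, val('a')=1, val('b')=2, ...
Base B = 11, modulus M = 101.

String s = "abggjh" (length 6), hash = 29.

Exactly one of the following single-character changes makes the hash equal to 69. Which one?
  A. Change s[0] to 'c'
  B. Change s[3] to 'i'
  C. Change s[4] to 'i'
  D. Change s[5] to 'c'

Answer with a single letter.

Answer: B

Derivation:
Option A: s[0]='a'->'c', delta=(3-1)*11^5 mod 101 = 13, hash=29+13 mod 101 = 42
Option B: s[3]='g'->'i', delta=(9-7)*11^2 mod 101 = 40, hash=29+40 mod 101 = 69 <-- target
Option C: s[4]='j'->'i', delta=(9-10)*11^1 mod 101 = 90, hash=29+90 mod 101 = 18
Option D: s[5]='h'->'c', delta=(3-8)*11^0 mod 101 = 96, hash=29+96 mod 101 = 24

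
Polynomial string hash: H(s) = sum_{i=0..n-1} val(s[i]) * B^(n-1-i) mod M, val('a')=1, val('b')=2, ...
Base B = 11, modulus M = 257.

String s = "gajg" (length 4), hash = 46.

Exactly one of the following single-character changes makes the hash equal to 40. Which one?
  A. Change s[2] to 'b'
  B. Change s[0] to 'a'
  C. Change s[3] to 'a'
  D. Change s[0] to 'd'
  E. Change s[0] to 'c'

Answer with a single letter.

Answer: C

Derivation:
Option A: s[2]='j'->'b', delta=(2-10)*11^1 mod 257 = 169, hash=46+169 mod 257 = 215
Option B: s[0]='g'->'a', delta=(1-7)*11^3 mod 257 = 238, hash=46+238 mod 257 = 27
Option C: s[3]='g'->'a', delta=(1-7)*11^0 mod 257 = 251, hash=46+251 mod 257 = 40 <-- target
Option D: s[0]='g'->'d', delta=(4-7)*11^3 mod 257 = 119, hash=46+119 mod 257 = 165
Option E: s[0]='g'->'c', delta=(3-7)*11^3 mod 257 = 73, hash=46+73 mod 257 = 119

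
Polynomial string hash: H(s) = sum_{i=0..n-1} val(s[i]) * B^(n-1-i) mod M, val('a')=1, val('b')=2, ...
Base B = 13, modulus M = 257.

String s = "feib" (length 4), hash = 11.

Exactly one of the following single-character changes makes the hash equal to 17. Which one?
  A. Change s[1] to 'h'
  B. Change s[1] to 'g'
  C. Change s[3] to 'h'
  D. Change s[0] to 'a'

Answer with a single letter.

Option A: s[1]='e'->'h', delta=(8-5)*13^2 mod 257 = 250, hash=11+250 mod 257 = 4
Option B: s[1]='e'->'g', delta=(7-5)*13^2 mod 257 = 81, hash=11+81 mod 257 = 92
Option C: s[3]='b'->'h', delta=(8-2)*13^0 mod 257 = 6, hash=11+6 mod 257 = 17 <-- target
Option D: s[0]='f'->'a', delta=(1-6)*13^3 mod 257 = 66, hash=11+66 mod 257 = 77

Answer: C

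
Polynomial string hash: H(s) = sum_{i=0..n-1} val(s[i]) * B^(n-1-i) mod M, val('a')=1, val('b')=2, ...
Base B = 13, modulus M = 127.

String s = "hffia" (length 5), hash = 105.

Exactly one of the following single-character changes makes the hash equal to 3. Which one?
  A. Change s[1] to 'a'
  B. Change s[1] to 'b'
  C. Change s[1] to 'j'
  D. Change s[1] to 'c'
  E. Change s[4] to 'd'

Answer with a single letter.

Answer: C

Derivation:
Option A: s[1]='f'->'a', delta=(1-6)*13^3 mod 127 = 64, hash=105+64 mod 127 = 42
Option B: s[1]='f'->'b', delta=(2-6)*13^3 mod 127 = 102, hash=105+102 mod 127 = 80
Option C: s[1]='f'->'j', delta=(10-6)*13^3 mod 127 = 25, hash=105+25 mod 127 = 3 <-- target
Option D: s[1]='f'->'c', delta=(3-6)*13^3 mod 127 = 13, hash=105+13 mod 127 = 118
Option E: s[4]='a'->'d', delta=(4-1)*13^0 mod 127 = 3, hash=105+3 mod 127 = 108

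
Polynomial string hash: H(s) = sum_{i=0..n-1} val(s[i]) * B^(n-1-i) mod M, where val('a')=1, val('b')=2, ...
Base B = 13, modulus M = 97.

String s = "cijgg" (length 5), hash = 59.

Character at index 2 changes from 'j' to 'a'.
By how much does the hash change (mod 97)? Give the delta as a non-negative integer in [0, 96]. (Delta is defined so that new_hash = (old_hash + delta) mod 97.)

Answer: 31

Derivation:
Delta formula: (val(new) - val(old)) * B^(n-1-k) mod M
  val('a') - val('j') = 1 - 10 = -9
  B^(n-1-k) = 13^2 mod 97 = 72
  Delta = -9 * 72 mod 97 = 31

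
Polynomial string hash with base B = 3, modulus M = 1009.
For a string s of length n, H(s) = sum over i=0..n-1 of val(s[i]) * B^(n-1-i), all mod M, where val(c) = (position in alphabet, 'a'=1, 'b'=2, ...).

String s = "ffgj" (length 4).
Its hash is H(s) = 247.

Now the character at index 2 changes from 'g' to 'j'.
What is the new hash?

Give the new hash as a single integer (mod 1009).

Answer: 256

Derivation:
val('g') = 7, val('j') = 10
Position k = 2, exponent = n-1-k = 1
B^1 mod M = 3^1 mod 1009 = 3
Delta = (10 - 7) * 3 mod 1009 = 9
New hash = (247 + 9) mod 1009 = 256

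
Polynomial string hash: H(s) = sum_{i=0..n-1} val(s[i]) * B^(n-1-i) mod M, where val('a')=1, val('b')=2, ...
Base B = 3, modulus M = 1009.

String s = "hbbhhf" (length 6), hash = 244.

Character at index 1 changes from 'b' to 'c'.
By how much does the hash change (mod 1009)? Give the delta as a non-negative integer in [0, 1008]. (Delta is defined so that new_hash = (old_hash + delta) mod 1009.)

Answer: 81

Derivation:
Delta formula: (val(new) - val(old)) * B^(n-1-k) mod M
  val('c') - val('b') = 3 - 2 = 1
  B^(n-1-k) = 3^4 mod 1009 = 81
  Delta = 1 * 81 mod 1009 = 81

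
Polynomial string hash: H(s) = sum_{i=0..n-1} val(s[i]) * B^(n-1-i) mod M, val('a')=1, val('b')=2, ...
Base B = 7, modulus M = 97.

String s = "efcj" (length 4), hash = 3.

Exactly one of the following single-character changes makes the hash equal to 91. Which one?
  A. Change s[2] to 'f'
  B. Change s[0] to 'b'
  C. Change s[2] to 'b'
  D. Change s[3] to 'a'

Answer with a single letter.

Option A: s[2]='c'->'f', delta=(6-3)*7^1 mod 97 = 21, hash=3+21 mod 97 = 24
Option B: s[0]='e'->'b', delta=(2-5)*7^3 mod 97 = 38, hash=3+38 mod 97 = 41
Option C: s[2]='c'->'b', delta=(2-3)*7^1 mod 97 = 90, hash=3+90 mod 97 = 93
Option D: s[3]='j'->'a', delta=(1-10)*7^0 mod 97 = 88, hash=3+88 mod 97 = 91 <-- target

Answer: D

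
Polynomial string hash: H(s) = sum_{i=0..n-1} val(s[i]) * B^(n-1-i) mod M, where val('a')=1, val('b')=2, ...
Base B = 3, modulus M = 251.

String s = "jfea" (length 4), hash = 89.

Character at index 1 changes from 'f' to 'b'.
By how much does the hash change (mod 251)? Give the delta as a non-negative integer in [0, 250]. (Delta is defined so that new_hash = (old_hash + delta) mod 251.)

Delta formula: (val(new) - val(old)) * B^(n-1-k) mod M
  val('b') - val('f') = 2 - 6 = -4
  B^(n-1-k) = 3^2 mod 251 = 9
  Delta = -4 * 9 mod 251 = 215

Answer: 215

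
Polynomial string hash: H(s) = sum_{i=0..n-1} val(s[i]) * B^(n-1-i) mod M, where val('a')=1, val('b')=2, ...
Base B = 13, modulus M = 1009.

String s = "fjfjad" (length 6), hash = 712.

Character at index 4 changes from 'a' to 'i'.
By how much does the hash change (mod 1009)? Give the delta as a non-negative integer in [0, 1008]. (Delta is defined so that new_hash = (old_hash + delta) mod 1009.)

Delta formula: (val(new) - val(old)) * B^(n-1-k) mod M
  val('i') - val('a') = 9 - 1 = 8
  B^(n-1-k) = 13^1 mod 1009 = 13
  Delta = 8 * 13 mod 1009 = 104

Answer: 104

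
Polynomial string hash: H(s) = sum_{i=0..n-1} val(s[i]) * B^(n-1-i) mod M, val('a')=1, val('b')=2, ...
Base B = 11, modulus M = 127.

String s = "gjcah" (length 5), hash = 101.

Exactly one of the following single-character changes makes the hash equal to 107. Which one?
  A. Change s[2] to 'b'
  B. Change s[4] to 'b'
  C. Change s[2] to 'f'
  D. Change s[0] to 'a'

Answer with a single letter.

Option A: s[2]='c'->'b', delta=(2-3)*11^2 mod 127 = 6, hash=101+6 mod 127 = 107 <-- target
Option B: s[4]='h'->'b', delta=(2-8)*11^0 mod 127 = 121, hash=101+121 mod 127 = 95
Option C: s[2]='c'->'f', delta=(6-3)*11^2 mod 127 = 109, hash=101+109 mod 127 = 83
Option D: s[0]='g'->'a', delta=(1-7)*11^4 mod 127 = 38, hash=101+38 mod 127 = 12

Answer: A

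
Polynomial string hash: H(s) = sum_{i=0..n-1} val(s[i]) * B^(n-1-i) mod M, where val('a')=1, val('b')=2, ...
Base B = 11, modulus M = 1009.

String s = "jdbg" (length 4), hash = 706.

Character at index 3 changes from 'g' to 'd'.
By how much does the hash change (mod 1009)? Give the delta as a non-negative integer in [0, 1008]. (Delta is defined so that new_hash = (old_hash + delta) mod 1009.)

Answer: 1006

Derivation:
Delta formula: (val(new) - val(old)) * B^(n-1-k) mod M
  val('d') - val('g') = 4 - 7 = -3
  B^(n-1-k) = 11^0 mod 1009 = 1
  Delta = -3 * 1 mod 1009 = 1006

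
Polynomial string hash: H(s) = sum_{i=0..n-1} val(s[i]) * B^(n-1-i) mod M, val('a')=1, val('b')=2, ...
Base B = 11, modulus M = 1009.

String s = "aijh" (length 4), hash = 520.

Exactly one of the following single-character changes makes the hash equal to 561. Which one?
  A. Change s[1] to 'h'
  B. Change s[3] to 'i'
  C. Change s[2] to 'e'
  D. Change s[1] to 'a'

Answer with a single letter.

Option A: s[1]='i'->'h', delta=(8-9)*11^2 mod 1009 = 888, hash=520+888 mod 1009 = 399
Option B: s[3]='h'->'i', delta=(9-8)*11^0 mod 1009 = 1, hash=520+1 mod 1009 = 521
Option C: s[2]='j'->'e', delta=(5-10)*11^1 mod 1009 = 954, hash=520+954 mod 1009 = 465
Option D: s[1]='i'->'a', delta=(1-9)*11^2 mod 1009 = 41, hash=520+41 mod 1009 = 561 <-- target

Answer: D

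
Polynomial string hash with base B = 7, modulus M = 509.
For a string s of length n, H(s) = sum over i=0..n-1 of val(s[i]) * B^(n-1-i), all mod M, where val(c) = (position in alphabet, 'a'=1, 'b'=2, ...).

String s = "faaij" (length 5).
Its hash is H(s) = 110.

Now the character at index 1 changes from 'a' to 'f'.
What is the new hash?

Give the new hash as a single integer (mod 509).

Answer: 298

Derivation:
val('a') = 1, val('f') = 6
Position k = 1, exponent = n-1-k = 3
B^3 mod M = 7^3 mod 509 = 343
Delta = (6 - 1) * 343 mod 509 = 188
New hash = (110 + 188) mod 509 = 298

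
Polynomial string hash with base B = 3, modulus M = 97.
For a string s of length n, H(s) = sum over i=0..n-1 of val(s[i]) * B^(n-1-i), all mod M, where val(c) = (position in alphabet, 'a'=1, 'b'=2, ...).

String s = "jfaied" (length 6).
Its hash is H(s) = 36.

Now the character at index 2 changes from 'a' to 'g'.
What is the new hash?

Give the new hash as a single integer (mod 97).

Answer: 4

Derivation:
val('a') = 1, val('g') = 7
Position k = 2, exponent = n-1-k = 3
B^3 mod M = 3^3 mod 97 = 27
Delta = (7 - 1) * 27 mod 97 = 65
New hash = (36 + 65) mod 97 = 4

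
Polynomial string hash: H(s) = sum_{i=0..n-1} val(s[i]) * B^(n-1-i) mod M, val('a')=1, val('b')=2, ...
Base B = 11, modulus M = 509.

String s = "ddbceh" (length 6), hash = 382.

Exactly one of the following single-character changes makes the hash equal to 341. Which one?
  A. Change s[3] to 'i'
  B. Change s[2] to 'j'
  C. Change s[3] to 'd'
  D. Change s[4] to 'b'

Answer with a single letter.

Option A: s[3]='c'->'i', delta=(9-3)*11^2 mod 509 = 217, hash=382+217 mod 509 = 90
Option B: s[2]='b'->'j', delta=(10-2)*11^3 mod 509 = 468, hash=382+468 mod 509 = 341 <-- target
Option C: s[3]='c'->'d', delta=(4-3)*11^2 mod 509 = 121, hash=382+121 mod 509 = 503
Option D: s[4]='e'->'b', delta=(2-5)*11^1 mod 509 = 476, hash=382+476 mod 509 = 349

Answer: B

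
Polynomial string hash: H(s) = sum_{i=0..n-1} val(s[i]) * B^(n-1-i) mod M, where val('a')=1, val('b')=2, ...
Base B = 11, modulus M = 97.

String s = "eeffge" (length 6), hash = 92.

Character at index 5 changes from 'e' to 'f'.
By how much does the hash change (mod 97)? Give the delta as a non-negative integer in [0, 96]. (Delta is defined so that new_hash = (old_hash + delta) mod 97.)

Delta formula: (val(new) - val(old)) * B^(n-1-k) mod M
  val('f') - val('e') = 6 - 5 = 1
  B^(n-1-k) = 11^0 mod 97 = 1
  Delta = 1 * 1 mod 97 = 1

Answer: 1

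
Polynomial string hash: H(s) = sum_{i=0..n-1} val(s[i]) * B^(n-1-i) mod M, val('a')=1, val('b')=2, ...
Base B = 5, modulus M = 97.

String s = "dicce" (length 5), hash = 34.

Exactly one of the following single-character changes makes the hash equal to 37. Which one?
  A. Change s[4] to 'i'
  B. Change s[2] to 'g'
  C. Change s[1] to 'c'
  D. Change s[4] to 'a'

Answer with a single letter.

Answer: B

Derivation:
Option A: s[4]='e'->'i', delta=(9-5)*5^0 mod 97 = 4, hash=34+4 mod 97 = 38
Option B: s[2]='c'->'g', delta=(7-3)*5^2 mod 97 = 3, hash=34+3 mod 97 = 37 <-- target
Option C: s[1]='i'->'c', delta=(3-9)*5^3 mod 97 = 26, hash=34+26 mod 97 = 60
Option D: s[4]='e'->'a', delta=(1-5)*5^0 mod 97 = 93, hash=34+93 mod 97 = 30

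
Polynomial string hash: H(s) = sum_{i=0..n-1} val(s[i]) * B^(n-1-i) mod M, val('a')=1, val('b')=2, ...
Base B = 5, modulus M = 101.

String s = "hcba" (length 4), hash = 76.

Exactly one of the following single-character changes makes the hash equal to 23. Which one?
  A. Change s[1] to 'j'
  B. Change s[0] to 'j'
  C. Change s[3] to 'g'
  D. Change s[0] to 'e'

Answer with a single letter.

Answer: B

Derivation:
Option A: s[1]='c'->'j', delta=(10-3)*5^2 mod 101 = 74, hash=76+74 mod 101 = 49
Option B: s[0]='h'->'j', delta=(10-8)*5^3 mod 101 = 48, hash=76+48 mod 101 = 23 <-- target
Option C: s[3]='a'->'g', delta=(7-1)*5^0 mod 101 = 6, hash=76+6 mod 101 = 82
Option D: s[0]='h'->'e', delta=(5-8)*5^3 mod 101 = 29, hash=76+29 mod 101 = 4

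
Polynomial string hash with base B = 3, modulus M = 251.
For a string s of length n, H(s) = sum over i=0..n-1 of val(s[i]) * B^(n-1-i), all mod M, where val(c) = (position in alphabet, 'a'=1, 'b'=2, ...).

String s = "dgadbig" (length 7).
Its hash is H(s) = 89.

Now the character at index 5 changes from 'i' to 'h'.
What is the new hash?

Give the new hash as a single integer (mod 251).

val('i') = 9, val('h') = 8
Position k = 5, exponent = n-1-k = 1
B^1 mod M = 3^1 mod 251 = 3
Delta = (8 - 9) * 3 mod 251 = 248
New hash = (89 + 248) mod 251 = 86

Answer: 86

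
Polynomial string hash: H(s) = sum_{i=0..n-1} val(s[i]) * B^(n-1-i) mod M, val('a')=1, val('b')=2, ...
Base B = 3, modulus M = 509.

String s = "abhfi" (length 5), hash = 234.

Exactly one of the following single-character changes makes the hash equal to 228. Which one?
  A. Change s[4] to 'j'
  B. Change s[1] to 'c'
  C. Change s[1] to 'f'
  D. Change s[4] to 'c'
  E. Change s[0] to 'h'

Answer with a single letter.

Answer: D

Derivation:
Option A: s[4]='i'->'j', delta=(10-9)*3^0 mod 509 = 1, hash=234+1 mod 509 = 235
Option B: s[1]='b'->'c', delta=(3-2)*3^3 mod 509 = 27, hash=234+27 mod 509 = 261
Option C: s[1]='b'->'f', delta=(6-2)*3^3 mod 509 = 108, hash=234+108 mod 509 = 342
Option D: s[4]='i'->'c', delta=(3-9)*3^0 mod 509 = 503, hash=234+503 mod 509 = 228 <-- target
Option E: s[0]='a'->'h', delta=(8-1)*3^4 mod 509 = 58, hash=234+58 mod 509 = 292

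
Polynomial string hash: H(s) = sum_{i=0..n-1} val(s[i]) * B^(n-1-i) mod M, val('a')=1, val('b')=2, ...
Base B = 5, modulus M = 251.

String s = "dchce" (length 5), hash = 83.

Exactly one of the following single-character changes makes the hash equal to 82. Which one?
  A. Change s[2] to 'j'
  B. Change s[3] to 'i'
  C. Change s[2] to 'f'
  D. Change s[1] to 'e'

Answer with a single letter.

Option A: s[2]='h'->'j', delta=(10-8)*5^2 mod 251 = 50, hash=83+50 mod 251 = 133
Option B: s[3]='c'->'i', delta=(9-3)*5^1 mod 251 = 30, hash=83+30 mod 251 = 113
Option C: s[2]='h'->'f', delta=(6-8)*5^2 mod 251 = 201, hash=83+201 mod 251 = 33
Option D: s[1]='c'->'e', delta=(5-3)*5^3 mod 251 = 250, hash=83+250 mod 251 = 82 <-- target

Answer: D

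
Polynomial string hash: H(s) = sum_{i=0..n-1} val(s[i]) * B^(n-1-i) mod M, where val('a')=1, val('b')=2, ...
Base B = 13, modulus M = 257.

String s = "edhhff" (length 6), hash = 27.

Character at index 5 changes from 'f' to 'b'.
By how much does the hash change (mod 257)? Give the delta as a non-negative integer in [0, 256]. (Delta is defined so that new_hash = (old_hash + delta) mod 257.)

Answer: 253

Derivation:
Delta formula: (val(new) - val(old)) * B^(n-1-k) mod M
  val('b') - val('f') = 2 - 6 = -4
  B^(n-1-k) = 13^0 mod 257 = 1
  Delta = -4 * 1 mod 257 = 253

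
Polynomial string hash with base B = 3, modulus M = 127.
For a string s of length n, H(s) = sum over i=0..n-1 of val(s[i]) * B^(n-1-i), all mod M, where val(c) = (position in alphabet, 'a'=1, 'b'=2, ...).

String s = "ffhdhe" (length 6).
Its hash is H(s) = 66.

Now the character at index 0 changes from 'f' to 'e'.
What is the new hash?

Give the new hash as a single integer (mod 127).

Answer: 77

Derivation:
val('f') = 6, val('e') = 5
Position k = 0, exponent = n-1-k = 5
B^5 mod M = 3^5 mod 127 = 116
Delta = (5 - 6) * 116 mod 127 = 11
New hash = (66 + 11) mod 127 = 77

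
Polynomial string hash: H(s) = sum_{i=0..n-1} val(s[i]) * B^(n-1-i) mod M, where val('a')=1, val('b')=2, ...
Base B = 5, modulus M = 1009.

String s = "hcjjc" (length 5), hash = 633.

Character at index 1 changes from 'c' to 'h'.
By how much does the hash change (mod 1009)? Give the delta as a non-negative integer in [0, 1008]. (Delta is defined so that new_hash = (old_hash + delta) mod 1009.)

Answer: 625

Derivation:
Delta formula: (val(new) - val(old)) * B^(n-1-k) mod M
  val('h') - val('c') = 8 - 3 = 5
  B^(n-1-k) = 5^3 mod 1009 = 125
  Delta = 5 * 125 mod 1009 = 625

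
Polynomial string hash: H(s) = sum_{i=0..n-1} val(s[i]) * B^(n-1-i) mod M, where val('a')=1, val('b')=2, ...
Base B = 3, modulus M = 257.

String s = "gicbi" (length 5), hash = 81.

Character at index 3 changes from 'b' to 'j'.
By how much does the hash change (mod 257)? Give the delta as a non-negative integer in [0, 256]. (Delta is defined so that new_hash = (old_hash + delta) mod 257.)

Answer: 24

Derivation:
Delta formula: (val(new) - val(old)) * B^(n-1-k) mod M
  val('j') - val('b') = 10 - 2 = 8
  B^(n-1-k) = 3^1 mod 257 = 3
  Delta = 8 * 3 mod 257 = 24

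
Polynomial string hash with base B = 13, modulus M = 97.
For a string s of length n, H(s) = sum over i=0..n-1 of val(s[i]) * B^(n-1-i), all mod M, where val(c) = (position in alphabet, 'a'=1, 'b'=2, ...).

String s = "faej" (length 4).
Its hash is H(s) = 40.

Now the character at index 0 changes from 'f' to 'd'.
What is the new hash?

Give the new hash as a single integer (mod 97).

Answer: 11

Derivation:
val('f') = 6, val('d') = 4
Position k = 0, exponent = n-1-k = 3
B^3 mod M = 13^3 mod 97 = 63
Delta = (4 - 6) * 63 mod 97 = 68
New hash = (40 + 68) mod 97 = 11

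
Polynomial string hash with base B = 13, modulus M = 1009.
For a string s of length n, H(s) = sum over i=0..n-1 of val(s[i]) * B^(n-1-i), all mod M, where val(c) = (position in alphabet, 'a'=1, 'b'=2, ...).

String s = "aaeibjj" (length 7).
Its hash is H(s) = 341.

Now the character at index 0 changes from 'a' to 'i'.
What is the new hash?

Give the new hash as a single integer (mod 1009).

val('a') = 1, val('i') = 9
Position k = 0, exponent = n-1-k = 6
B^6 mod M = 13^6 mod 1009 = 762
Delta = (9 - 1) * 762 mod 1009 = 42
New hash = (341 + 42) mod 1009 = 383

Answer: 383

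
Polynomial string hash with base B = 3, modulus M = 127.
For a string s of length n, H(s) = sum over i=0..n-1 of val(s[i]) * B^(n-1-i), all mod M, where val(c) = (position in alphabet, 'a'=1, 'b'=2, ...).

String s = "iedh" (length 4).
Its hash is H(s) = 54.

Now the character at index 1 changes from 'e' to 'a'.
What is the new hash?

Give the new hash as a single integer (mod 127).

Answer: 18

Derivation:
val('e') = 5, val('a') = 1
Position k = 1, exponent = n-1-k = 2
B^2 mod M = 3^2 mod 127 = 9
Delta = (1 - 5) * 9 mod 127 = 91
New hash = (54 + 91) mod 127 = 18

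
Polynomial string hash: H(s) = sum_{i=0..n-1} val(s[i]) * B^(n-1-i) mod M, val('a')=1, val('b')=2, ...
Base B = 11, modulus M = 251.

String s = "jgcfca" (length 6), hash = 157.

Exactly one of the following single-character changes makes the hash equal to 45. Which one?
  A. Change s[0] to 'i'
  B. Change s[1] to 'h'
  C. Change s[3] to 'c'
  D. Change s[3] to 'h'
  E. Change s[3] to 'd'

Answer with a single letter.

Answer: C

Derivation:
Option A: s[0]='j'->'i', delta=(9-10)*11^5 mod 251 = 91, hash=157+91 mod 251 = 248
Option B: s[1]='g'->'h', delta=(8-7)*11^4 mod 251 = 83, hash=157+83 mod 251 = 240
Option C: s[3]='f'->'c', delta=(3-6)*11^2 mod 251 = 139, hash=157+139 mod 251 = 45 <-- target
Option D: s[3]='f'->'h', delta=(8-6)*11^2 mod 251 = 242, hash=157+242 mod 251 = 148
Option E: s[3]='f'->'d', delta=(4-6)*11^2 mod 251 = 9, hash=157+9 mod 251 = 166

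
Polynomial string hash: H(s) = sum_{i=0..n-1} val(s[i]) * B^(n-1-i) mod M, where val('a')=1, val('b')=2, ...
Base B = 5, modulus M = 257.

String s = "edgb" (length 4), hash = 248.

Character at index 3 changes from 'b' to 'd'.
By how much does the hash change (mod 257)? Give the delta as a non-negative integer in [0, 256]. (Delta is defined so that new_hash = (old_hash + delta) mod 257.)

Delta formula: (val(new) - val(old)) * B^(n-1-k) mod M
  val('d') - val('b') = 4 - 2 = 2
  B^(n-1-k) = 5^0 mod 257 = 1
  Delta = 2 * 1 mod 257 = 2

Answer: 2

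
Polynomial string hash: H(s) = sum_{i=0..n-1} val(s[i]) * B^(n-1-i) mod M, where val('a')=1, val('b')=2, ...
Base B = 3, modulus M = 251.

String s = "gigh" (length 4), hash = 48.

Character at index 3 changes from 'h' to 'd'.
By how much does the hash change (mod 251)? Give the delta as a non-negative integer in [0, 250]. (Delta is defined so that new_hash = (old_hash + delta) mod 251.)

Delta formula: (val(new) - val(old)) * B^(n-1-k) mod M
  val('d') - val('h') = 4 - 8 = -4
  B^(n-1-k) = 3^0 mod 251 = 1
  Delta = -4 * 1 mod 251 = 247

Answer: 247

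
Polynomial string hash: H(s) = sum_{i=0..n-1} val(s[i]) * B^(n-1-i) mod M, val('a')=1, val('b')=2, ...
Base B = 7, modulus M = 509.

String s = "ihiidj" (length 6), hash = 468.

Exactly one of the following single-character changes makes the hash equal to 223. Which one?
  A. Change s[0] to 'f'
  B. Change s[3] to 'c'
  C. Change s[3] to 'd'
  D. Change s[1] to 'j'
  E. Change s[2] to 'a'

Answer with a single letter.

Option A: s[0]='i'->'f', delta=(6-9)*7^5 mod 509 = 479, hash=468+479 mod 509 = 438
Option B: s[3]='i'->'c', delta=(3-9)*7^2 mod 509 = 215, hash=468+215 mod 509 = 174
Option C: s[3]='i'->'d', delta=(4-9)*7^2 mod 509 = 264, hash=468+264 mod 509 = 223 <-- target
Option D: s[1]='h'->'j', delta=(10-8)*7^4 mod 509 = 221, hash=468+221 mod 509 = 180
Option E: s[2]='i'->'a', delta=(1-9)*7^3 mod 509 = 310, hash=468+310 mod 509 = 269

Answer: C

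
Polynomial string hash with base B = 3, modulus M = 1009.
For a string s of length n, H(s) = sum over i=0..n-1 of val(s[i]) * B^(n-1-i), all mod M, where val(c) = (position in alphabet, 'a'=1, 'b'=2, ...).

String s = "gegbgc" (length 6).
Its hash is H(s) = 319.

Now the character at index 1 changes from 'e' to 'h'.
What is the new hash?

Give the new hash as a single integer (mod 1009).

Answer: 562

Derivation:
val('e') = 5, val('h') = 8
Position k = 1, exponent = n-1-k = 4
B^4 mod M = 3^4 mod 1009 = 81
Delta = (8 - 5) * 81 mod 1009 = 243
New hash = (319 + 243) mod 1009 = 562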